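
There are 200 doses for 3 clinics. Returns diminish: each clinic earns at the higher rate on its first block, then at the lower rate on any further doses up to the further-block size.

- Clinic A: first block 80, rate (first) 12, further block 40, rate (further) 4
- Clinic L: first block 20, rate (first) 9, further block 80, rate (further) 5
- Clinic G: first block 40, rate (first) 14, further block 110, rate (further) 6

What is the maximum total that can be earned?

Rank every tier by rate: Clinic G/first 14 > Clinic A/first 12 > Clinic L/first 9 > Clinic G/second 6 > Clinic L/second 5 > Clinic A/second 4.
Clinic G/first (14): +40 → 160 left.
Clinic A first at 12: fill all 80 → 80 left.
Clinic L/first (9): +20 → 60 left.
60 remain; put them into Clinic G second at 6.
Total = 14×40 + 12×80 + 9×20 + 6×60 = 2060.

2060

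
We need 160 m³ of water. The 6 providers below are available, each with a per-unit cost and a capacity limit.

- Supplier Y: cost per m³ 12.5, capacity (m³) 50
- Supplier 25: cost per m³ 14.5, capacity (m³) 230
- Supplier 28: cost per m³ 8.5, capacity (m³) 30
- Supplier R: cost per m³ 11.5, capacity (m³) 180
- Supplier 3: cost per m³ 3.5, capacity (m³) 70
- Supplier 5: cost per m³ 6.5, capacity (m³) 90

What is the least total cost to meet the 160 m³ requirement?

830

Fill from the cheapest provider first.
Supplier 3 (3.5): use full 70 ; 90 m³ to go.
Supplier 5 at 6.5: take all 90 m³ ; 0 still needed.
Supplier 28, Supplier R, Supplier Y, Supplier 25: unused.
Cost = 70×3.5 + 90×6.5 = 830.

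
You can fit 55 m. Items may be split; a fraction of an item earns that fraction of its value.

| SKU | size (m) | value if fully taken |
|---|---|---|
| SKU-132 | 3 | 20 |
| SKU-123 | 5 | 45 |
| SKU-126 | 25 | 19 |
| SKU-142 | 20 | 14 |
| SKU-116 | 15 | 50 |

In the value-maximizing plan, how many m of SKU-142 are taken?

7

Sort by value density: SKU-123 45/5≈9, SKU-132 20/3≈6.67, SKU-116 50/15≈3.33, SKU-126 19/25≈0.76, SKU-142 14/20≈0.7.
SKU-123: take in full, 5 m for value 45 → 50 left.
Take all of SKU-132 (3 m, value 20) → 47 m left.
SKU-116: take in full, 15 m for value 50 → 32 left.
Take all of SKU-126 (25 m, value 19) → 7 m left.
Only 7 m remain; take 7/20 of SKU-142 for value 14×7/20 = 4.9.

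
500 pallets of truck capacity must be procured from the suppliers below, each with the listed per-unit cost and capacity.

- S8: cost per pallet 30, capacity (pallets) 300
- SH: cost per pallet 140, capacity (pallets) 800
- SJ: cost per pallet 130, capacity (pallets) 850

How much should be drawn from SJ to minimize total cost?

200

Fill from the cheapest supplier first.
S8 at 30: take all 300 pallets → 200 still needed.
SJ at 130: take 200 of its 850 → requirement met.
SH: unused.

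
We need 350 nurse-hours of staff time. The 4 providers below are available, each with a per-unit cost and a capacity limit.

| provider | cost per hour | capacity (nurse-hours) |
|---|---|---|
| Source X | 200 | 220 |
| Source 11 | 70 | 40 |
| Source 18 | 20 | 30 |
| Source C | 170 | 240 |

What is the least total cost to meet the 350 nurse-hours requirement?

52200

Cheapest first:
Source 18 at 20: take all 30 nurse-hours ; 320 still needed.
Source 11 at 70: take all 40 nurse-hours ; 280 still needed.
Source C (170): use full 240 ; 40 nurse-hours to go.
Source X (200): take the remaining 40 ; done.
Cost = 30×20 + 40×70 + 240×170 + 40×200 = 52200.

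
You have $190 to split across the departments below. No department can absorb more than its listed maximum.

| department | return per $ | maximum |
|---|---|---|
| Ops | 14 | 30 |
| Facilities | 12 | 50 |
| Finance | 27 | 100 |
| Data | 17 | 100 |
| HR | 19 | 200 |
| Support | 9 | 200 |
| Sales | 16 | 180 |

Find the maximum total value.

Order the departments by return per $: Finance 27 > HR 19 > Data 17 > Sales 16 > Ops 14 > Facilities 12 > Support 9.
Give Finance 100 to hit its cap of 100 → 90 left.
HR: +90 (room for 200) → 90. Pool exhausted.
Total = 27×100 + 19×90 = 4410.

4410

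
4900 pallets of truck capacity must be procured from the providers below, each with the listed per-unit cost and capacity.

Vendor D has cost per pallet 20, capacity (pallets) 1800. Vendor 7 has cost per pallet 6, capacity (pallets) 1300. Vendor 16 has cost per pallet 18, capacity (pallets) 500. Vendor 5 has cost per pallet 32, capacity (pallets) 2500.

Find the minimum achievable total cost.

Cheapest first:
Vendor 7 at 6: take all 1300 pallets — 3600 still needed.
Take 500 from Vendor 16 at 18 — need 3100 more.
Vendor D (20): use full 1800 — 1300 pallets to go.
Vendor 5 (32): take the remaining 1300 — done.
Cost = 1300×6 + 500×18 + 1800×20 + 1300×32 = 94400.

94400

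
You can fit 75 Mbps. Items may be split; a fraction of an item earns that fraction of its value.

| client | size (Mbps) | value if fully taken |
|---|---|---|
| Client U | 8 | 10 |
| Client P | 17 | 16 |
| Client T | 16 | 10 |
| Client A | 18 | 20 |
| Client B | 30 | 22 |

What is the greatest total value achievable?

Best value per unit of size first: Client U 10/8≈1.25, Client A 20/18≈1.11, Client P 16/17≈0.941, Client B 22/30≈0.733, Client T 10/16≈0.625.
Take all of Client U (8 Mbps, value 10) — 67 Mbps left.
Take all of Client A (18 Mbps, value 20) — 49 Mbps left.
Client P: take in full, 17 Mbps for value 16 — 32 left.
All 30 Mbps of Client B fit (value 22) — 2 remain.
2 Mbps left: a 2/16 share of Client T gives 10×2/16 = 1.25.
Total value = 69.25.

69.25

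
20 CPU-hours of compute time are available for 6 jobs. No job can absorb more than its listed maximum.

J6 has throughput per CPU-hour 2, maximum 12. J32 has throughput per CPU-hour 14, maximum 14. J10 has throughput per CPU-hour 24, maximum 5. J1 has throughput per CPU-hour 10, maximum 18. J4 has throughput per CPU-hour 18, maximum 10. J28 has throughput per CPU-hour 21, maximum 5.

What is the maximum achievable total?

Highest throughput per CPU-hour first: J10 24 > J28 21 > J4 18 > J32 14 > J1 10 > J6 2.
Give J10 5 to hit its cap of 5 — 15 left.
J28 takes 5 to reach its cap of 5 — 10 left.
J4 takes 10 to reach its cap of 10 — 0 left.
Total = 24×5 + 18×10 + 21×5 = 405.

405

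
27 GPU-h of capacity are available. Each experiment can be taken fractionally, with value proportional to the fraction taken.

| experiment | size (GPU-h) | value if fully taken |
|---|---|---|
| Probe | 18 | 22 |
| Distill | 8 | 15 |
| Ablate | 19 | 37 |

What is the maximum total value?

Best value per unit of size first: Ablate 37/19≈1.95, Distill 15/8≈1.88, Probe 22/18≈1.22.
All 19 GPU-h of Ablate fit (value 37) → 8 remain.
Distill: take in full, 8 GPU-h for value 15 → 0 left.
Total value = 52.

52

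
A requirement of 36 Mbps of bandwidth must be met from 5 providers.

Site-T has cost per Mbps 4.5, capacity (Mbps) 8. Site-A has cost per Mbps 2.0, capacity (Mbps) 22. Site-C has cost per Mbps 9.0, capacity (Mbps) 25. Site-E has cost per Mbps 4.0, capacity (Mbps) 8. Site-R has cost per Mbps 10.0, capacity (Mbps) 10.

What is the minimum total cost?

Fill from the cheapest provider first.
Site-A (2.0): use full 22 ; 14 Mbps to go.
Site-E (4.0): use full 8 ; 6 Mbps to go.
Take 6 from Site-T at 4.5 to finish.
Site-C, Site-R: unused.
Cost = 22×2.0 + 8×4.0 + 6×4.5 = 103.

103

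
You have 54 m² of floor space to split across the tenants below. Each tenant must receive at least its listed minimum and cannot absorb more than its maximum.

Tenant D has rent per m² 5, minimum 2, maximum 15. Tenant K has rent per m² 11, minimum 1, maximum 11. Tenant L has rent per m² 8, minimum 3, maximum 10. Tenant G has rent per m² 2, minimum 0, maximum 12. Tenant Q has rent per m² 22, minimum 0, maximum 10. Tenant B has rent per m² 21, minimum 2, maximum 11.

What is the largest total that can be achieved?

Meeting every minimum uses 2+1+3+0+0+2 = 8 m², leaving 46.
Order the tenants by rent per m²: Tenant Q 22 > Tenant B 21 > Tenant K 11 > Tenant L 8 > Tenant D 5 > Tenant G 2.
Give Tenant Q 10 more to hit its cap of 10 → 36 left.
Tenant B: +9 to 11 (cap) → 27 left.
Tenant K: +10 to 11 (cap) → 17 left.
Tenant L: +7 to 10 (cap) → 10 left.
Tenant D: +10 (room for 13) → 12. Pool exhausted.
Total = 5×12 + 11×11 + 8×10 + 22×10 + 21×11 = 712.

712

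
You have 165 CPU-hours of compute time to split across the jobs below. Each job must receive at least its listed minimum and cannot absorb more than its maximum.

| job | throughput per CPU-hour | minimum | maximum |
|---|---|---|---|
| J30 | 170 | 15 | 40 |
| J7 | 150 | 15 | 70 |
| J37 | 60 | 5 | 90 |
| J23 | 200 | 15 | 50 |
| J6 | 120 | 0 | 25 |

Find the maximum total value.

27600

Meeting every minimum uses 15+15+5+15+0 = 50 CPU-hours, leaving 115.
Highest throughput per CPU-hour first: J23 200 > J30 170 > J7 150 > J6 120 > J37 60.
J23: +35 to 50 (cap) — 80 left.
J30: +25 to 40 (cap) — 55 left.
J7 takes 55 more to reach its cap of 70 — 0 left.
Total = 170×40 + 150×70 + 60×5 + 200×50 = 27600.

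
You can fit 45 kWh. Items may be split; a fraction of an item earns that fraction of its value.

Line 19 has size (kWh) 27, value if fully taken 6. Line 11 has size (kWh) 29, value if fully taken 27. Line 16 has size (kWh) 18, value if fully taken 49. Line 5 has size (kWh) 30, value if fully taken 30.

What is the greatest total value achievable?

76

Rank by value-to-size ratio: Line 16 49/18≈2.72, Line 5 30/30≈1, Line 11 27/29≈0.931, Line 19 6/27≈0.222.
Take all of Line 16 (18 kWh, value 49) → 27 kWh left.
Fill the last 27 kWh with part of Line 5: 27/30 of it earns 27.
Total value = 76.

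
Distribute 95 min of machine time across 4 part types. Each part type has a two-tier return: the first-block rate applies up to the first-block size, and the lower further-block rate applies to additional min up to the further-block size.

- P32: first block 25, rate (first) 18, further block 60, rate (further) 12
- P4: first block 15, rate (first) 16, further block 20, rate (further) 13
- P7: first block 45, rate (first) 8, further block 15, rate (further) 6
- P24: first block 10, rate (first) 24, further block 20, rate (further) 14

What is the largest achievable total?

Rank every tier by rate: P24/tier1 24 > P32/tier1 18 > P4/tier1 16 > P24/tier2 14 > P4/tier2 13 > P32/tier2 12 > P7/tier1 8 > P7/tier2 6.
P24 tier1 at 24: fill all 10 → 85 left.
P32/tier1 (18): +25 → 60 left.
P4/tier1 (16): +15 → 45 left.
Fill P24 tier2 block (20 at 14) → 25 left.
Fill P4 tier2 block (20 at 13) → 5 left.
5 remain; put them into P32 tier2 at 12.
Total = 24×10 + 18×25 + 16×15 + 14×20 + 13×20 + 12×5 = 1530.

1530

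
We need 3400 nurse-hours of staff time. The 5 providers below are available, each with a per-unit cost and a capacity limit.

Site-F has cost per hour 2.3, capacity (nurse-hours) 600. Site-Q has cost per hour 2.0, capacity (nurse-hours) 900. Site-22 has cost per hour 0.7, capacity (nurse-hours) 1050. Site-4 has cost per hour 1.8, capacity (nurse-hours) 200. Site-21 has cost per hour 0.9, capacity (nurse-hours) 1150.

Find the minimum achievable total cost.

4160

Use providers in increasing cost order.
Take 1050 from Site-22 at 0.7 ; need 2350 more.
Site-21 at 0.9: take all 1150 nurse-hours ; 1200 still needed.
Site-4 at 1.8: take all 200 nurse-hours ; 1000 still needed.
Take 900 from Site-Q at 2.0 ; need 100 more.
Site-F (2.3): take the remaining 100 ; done.
Cost = 1050×0.7 + 1150×0.9 + 200×1.8 + 900×2.0 + 100×2.3 = 4160.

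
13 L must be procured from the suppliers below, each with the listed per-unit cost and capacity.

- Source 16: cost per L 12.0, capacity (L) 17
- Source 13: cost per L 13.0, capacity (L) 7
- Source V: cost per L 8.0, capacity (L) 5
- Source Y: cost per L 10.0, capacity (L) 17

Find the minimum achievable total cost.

120

Fill from the cheapest supplier first.
Source V at 8.0: take all 5 L ; 8 still needed.
Source Y at 10.0: take 8 of its 17 ; requirement met.
Source 16, Source 13: unused.
Cost = 5×8.0 + 8×10.0 = 120.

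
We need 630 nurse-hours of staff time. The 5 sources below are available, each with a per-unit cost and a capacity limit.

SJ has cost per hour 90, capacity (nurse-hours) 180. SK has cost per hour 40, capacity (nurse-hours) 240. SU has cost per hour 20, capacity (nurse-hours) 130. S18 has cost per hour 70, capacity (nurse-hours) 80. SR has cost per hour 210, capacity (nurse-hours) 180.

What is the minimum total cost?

34000

Use sources in increasing cost order.
SU at 20: take all 130 nurse-hours — 500 still needed.
Take 240 from SK at 40 — need 260 more.
Take 80 from S18 at 70 — need 180 more.
Take 180 from SJ at 90 — need 0 more.
SR: unused.
Cost = 130×20 + 240×40 + 80×70 + 180×90 = 34000.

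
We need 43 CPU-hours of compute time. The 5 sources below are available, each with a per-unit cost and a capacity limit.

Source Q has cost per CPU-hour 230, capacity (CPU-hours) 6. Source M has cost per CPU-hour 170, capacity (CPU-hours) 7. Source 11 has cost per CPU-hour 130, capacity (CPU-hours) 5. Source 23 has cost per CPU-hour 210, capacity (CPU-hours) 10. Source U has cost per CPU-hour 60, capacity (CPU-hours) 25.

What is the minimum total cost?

4600

Cheapest first:
Source U (60): use full 25 — 18 CPU-hours to go.
Source 11 at 130: take all 5 CPU-hours — 13 still needed.
Source M (170): use full 7 — 6 CPU-hours to go.
Take 6 from Source 23 at 210 to finish.
Source Q: unused.
Cost = 25×60 + 5×130 + 7×170 + 6×210 = 4600.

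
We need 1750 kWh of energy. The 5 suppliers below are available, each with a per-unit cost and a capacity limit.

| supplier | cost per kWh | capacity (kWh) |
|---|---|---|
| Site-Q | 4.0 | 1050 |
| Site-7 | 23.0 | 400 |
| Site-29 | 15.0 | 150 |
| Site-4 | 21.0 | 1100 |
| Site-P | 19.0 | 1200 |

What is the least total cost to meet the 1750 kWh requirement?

16900

Cheapest first:
Site-Q at 4.0: take all 1050 kWh → 700 still needed.
Take 150 from Site-29 at 15.0 → need 550 more.
Take 550 from Site-P at 19.0 to finish.
Site-4, Site-7: unused.
Cost = 1050×4.0 + 150×15.0 + 550×19.0 = 16900.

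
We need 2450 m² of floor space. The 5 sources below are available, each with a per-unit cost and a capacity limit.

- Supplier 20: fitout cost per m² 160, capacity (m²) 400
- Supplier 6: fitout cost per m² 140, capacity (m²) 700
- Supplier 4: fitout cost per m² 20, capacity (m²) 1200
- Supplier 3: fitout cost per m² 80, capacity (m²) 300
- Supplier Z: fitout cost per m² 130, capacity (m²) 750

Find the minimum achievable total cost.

Fill from the cheapest source first.
Take 1200 from Supplier 4 at 20 → need 1250 more.
Supplier 3 (80): use full 300 → 950 m² to go.
Take 750 from Supplier Z at 130 → need 200 more.
Supplier 6 (140): take the remaining 200 → done.
Supplier 20: unused.
Cost = 1200×20 + 300×80 + 750×130 + 200×140 = 173500.

173500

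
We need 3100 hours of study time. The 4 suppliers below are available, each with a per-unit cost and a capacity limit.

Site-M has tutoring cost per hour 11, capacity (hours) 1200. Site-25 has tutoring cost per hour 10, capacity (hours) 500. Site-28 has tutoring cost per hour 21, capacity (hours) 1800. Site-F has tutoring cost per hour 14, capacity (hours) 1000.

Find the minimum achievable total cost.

40600

Cheapest first:
Site-25 at 10: take all 500 hours ; 2600 still needed.
Site-M at 11: take all 1200 hours ; 1400 still needed.
Site-F (14): use full 1000 ; 400 hours to go.
Site-28 at 21: take 400 of its 1800 ; requirement met.
Cost = 500×10 + 1200×11 + 1000×14 + 400×21 = 40600.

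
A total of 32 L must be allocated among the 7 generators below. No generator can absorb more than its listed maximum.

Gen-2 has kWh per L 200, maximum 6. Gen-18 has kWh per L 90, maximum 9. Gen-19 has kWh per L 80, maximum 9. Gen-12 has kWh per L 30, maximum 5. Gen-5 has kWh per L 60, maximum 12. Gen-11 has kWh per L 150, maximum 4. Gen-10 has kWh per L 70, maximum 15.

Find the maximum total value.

3610

Rank by kWh per L: Gen-2 200 > Gen-11 150 > Gen-18 90 > Gen-19 80 > Gen-10 70 > Gen-5 60 > Gen-12 30.
Gen-2: +6 to 6 (cap) → 26 left.
Gen-11: +4 to 4 (cap) → 22 left.
Gen-18 takes 9 to reach its cap of 9 → 13 left.
Give Gen-19 9 to hit its cap of 9 → 4 left.
Gen-10 has room for 15 but only 4 remain, so it gets 4.
Total = 200×6 + 90×9 + 80×9 + 150×4 + 70×4 = 3610.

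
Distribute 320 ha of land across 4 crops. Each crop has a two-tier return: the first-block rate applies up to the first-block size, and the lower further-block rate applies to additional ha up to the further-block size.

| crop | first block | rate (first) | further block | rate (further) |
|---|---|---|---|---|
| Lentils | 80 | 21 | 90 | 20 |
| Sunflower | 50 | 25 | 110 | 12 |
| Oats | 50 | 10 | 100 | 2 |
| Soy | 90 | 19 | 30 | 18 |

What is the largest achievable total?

6620

Order all 8 blocks by rate: Sunflower/T1 25 > Lentils/T1 21 > Lentils/T2 20 > Soy/T1 19 > Soy/T2 18 > Sunflower/T2 12 > Oats/T1 10 > Oats/T2 2.
Sunflower T1 at 25: fill all 50 → 270 left.
Lentils T1 at 21: fill all 80 → 190 left.
Fill Lentils T2 block (90 at 20) → 100 left.
Soy/T1 (19): +90 → 10 left.
Soy/T2: +10 of 30 at 18; pool empty.
Total = 25×50 + 21×80 + 20×90 + 19×90 + 18×10 = 6620.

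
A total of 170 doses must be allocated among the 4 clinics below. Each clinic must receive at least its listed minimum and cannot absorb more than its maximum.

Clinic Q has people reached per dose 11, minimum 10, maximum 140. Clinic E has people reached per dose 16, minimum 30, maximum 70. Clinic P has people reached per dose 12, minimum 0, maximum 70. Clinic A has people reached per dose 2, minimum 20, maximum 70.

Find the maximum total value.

2110

Meeting every minimum uses 10+30+0+20 = 60 doses, leaving 110.
Highest people reached per dose first: Clinic E 16 > Clinic P 12 > Clinic Q 11 > Clinic A 2.
Give Clinic E 40 more to hit its cap of 70 → 70 left.
Give Clinic P 70 more to hit its cap of 70 → 0 left.
Total = 11×10 + 16×70 + 12×70 + 2×20 = 2110.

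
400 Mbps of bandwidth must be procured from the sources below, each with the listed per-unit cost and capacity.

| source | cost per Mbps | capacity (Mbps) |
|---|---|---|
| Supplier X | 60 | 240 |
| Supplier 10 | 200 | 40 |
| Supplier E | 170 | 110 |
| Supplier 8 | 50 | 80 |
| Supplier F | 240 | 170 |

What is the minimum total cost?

Fill from the cheapest source first.
Supplier 8 (50): use full 80 ; 320 Mbps to go.
Supplier X at 60: take all 240 Mbps ; 80 still needed.
Take 80 from Supplier E at 170 to finish.
Supplier 10, Supplier F: unused.
Cost = 80×50 + 240×60 + 80×170 = 32000.

32000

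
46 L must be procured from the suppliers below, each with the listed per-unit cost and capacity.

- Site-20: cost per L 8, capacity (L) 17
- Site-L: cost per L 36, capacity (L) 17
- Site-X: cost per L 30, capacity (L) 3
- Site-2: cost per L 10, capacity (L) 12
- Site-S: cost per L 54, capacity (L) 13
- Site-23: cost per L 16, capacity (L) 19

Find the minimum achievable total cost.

Use suppliers in increasing cost order.
Site-20 (8): use full 17 ; 29 L to go.
Take 12 from Site-2 at 10 ; need 17 more.
Site-23 at 16: take 17 of its 19 ; requirement met.
Site-X, Site-L, Site-S: unused.
Cost = 17×8 + 12×10 + 17×16 = 528.

528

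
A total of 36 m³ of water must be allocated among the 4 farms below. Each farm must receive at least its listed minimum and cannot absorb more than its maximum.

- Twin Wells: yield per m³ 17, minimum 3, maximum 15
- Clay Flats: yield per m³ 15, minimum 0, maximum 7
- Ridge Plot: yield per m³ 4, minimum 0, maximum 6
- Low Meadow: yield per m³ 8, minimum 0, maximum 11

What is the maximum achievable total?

Meeting every minimum uses 3+0+0+0 = 3 m³, leaving 33.
Order the farms by yield per m³: Twin Wells 17 > Clay Flats 15 > Low Meadow 8 > Ridge Plot 4.
Twin Wells takes 12 more to reach its cap of 15 — 21 left.
Clay Flats takes 7 more to reach its cap of 7 — 14 left.
Low Meadow takes 11 more to reach its cap of 11 — 3 left.
Ridge Plot: +3 (room for 6) → 3. Pool exhausted.
Total = 17×15 + 15×7 + 4×3 + 8×11 = 460.

460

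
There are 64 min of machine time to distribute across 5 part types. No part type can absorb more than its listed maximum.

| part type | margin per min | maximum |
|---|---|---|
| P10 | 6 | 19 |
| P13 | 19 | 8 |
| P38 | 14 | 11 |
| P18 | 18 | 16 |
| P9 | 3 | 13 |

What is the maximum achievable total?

Order the part types by margin per min: P13 19 > P18 18 > P38 14 > P10 6 > P9 3.
P13 takes 8 to reach its cap of 8 — 56 left.
P18: +16 to 16 (cap) — 40 left.
P38 takes 11 to reach its cap of 11 — 29 left.
P10 takes 19 to reach its cap of 19 — 10 left.
P9 has room for 13 but only 10 remain, so it gets 10.
Total = 6×19 + 19×8 + 14×11 + 18×16 + 3×10 = 738.

738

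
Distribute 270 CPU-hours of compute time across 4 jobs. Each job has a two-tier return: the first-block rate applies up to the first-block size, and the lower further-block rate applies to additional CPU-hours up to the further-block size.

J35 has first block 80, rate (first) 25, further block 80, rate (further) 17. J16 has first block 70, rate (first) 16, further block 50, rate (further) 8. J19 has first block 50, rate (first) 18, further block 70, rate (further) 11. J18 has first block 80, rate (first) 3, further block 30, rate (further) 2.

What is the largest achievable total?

5220

Treat each block as its own option and order by rate: J35/T1 25 > J19/T1 18 > J35/T2 17 > J16/T1 16 > J19/T2 11 > J16/T2 8 > J18/T1 3 > J18/T2 2.
Fill J35 T1 block (80 at 25) → 190 left.
Fill J19 T1 block (50 at 18) → 140 left.
J35 T2 at 17: fill all 80 → 60 left.
J16/T1: +60 of 70 at 16; pool empty.
Total = 25×80 + 18×50 + 17×80 + 16×60 = 5220.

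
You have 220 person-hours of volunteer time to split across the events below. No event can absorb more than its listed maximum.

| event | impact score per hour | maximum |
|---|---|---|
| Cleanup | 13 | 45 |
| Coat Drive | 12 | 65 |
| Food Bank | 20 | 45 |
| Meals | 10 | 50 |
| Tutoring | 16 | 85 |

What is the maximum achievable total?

3385

Order the events by impact score per hour: Food Bank 20 > Tutoring 16 > Cleanup 13 > Coat Drive 12 > Meals 10.
Food Bank: +45 to 45 (cap) → 175 left.
Tutoring: +85 to 85 (cap) → 90 left.
Give Cleanup 45 to hit its cap of 45 → 45 left.
Coat Drive has room for 65 but only 45 remain, so it gets 45.
Total = 13×45 + 12×45 + 20×45 + 16×85 = 3385.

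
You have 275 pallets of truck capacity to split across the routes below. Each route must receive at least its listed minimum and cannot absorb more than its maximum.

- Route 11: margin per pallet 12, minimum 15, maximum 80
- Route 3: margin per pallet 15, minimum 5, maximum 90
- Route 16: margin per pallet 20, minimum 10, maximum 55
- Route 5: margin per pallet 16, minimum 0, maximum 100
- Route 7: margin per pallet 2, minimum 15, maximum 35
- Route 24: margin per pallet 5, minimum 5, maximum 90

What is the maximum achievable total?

Meeting every minimum uses 15+5+10+0+15+5 = 50 pallets, leaving 225.
Highest margin per pallet first: Route 16 20 > Route 5 16 > Route 3 15 > Route 11 12 > Route 24 5 > Route 7 2.
Give Route 16 45 more to hit its cap of 55 — 180 left.
Route 5: +100 to 100 (cap) — 80 left.
Route 3 has room for 85 more but only 80 remain, so it gets 85.
Total = 12×15 + 15×85 + 20×55 + 16×100 + 2×15 + 5×5 = 4210.

4210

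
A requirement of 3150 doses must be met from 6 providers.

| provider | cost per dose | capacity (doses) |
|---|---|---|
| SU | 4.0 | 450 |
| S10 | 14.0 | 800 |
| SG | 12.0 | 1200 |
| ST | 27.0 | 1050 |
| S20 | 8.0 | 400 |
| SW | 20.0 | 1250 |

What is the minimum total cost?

36600

Cheapest first:
SU at 4.0: take all 450 doses — 2700 still needed.
Take 400 from S20 at 8.0 — need 2300 more.
Take 1200 from SG at 12.0 — need 1100 more.
Take 800 from S10 at 14.0 — need 300 more.
SW (20.0): take the remaining 300 — done.
ST: unused.
Cost = 450×4.0 + 400×8.0 + 1200×12.0 + 800×14.0 + 300×20.0 = 36600.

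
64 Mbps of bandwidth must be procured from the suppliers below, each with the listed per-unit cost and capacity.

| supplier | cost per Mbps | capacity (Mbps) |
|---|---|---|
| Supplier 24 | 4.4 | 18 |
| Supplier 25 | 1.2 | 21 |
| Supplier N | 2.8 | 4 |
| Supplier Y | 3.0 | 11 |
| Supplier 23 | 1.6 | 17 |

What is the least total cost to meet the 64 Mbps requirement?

Use suppliers in increasing cost order.
Supplier 25 at 1.2: take all 21 Mbps ; 43 still needed.
Supplier 23 (1.6): use full 17 ; 26 Mbps to go.
Take 4 from Supplier N at 2.8 ; need 22 more.
Supplier Y at 3.0: take all 11 Mbps ; 11 still needed.
Supplier 24 (4.4): take the remaining 11 ; done.
Cost = 21×1.2 + 17×1.6 + 4×2.8 + 11×3.0 + 11×4.4 = 145.

145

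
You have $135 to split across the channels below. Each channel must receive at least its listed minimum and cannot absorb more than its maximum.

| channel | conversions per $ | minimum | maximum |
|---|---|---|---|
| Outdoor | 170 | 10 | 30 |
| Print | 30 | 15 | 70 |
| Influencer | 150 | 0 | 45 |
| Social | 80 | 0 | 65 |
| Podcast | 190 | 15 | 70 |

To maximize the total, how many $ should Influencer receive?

20

Meeting every minimum uses 10+15+0+0+15 = 40 $, leaving 95.
Order the channels by conversions per $: Podcast 190 > Outdoor 170 > Influencer 150 > Social 80 > Print 30.
Podcast: +55 to 70 (cap) ; 40 left.
Outdoor: +20 to 30 (cap) ; 20 left.
Influencer: +20 (room for 45) → 20. Pool exhausted.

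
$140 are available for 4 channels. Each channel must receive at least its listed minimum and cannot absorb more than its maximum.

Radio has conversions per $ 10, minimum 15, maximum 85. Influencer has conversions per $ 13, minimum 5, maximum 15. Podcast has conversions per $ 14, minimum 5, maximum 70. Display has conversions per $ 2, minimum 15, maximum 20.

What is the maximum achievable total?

Meeting every minimum uses 15+5+5+15 = 40 $, leaving 100.
Highest conversions per $ first: Podcast 14 > Influencer 13 > Radio 10 > Display 2.
Podcast takes 65 more to reach its cap of 70 → 35 left.
Influencer: +10 to 15 (cap) → 25 left.
Radio has room for 70 more but only 25 remain, so it gets 40.
Total = 10×40 + 13×15 + 14×70 + 2×15 = 1605.

1605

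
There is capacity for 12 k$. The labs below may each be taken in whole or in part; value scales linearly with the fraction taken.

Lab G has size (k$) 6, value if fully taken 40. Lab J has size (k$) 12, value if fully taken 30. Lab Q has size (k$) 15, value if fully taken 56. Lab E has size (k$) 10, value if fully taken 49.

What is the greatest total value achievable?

69.4

Rank by value-to-size ratio: Lab G 40/6≈6.67, Lab E 49/10≈4.9, Lab Q 56/15≈3.73, Lab J 30/12≈2.5.
Take all of Lab G (6 k$, value 40) ; 6 k$ left.
6 k$ left: a 6/10 share of Lab E gives 49×6/10 = 29.4.
Total value = 69.4.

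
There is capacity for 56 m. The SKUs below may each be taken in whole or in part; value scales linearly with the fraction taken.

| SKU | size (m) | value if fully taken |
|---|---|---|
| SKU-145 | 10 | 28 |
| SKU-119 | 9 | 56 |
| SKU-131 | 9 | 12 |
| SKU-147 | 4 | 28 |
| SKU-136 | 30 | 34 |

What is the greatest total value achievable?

151.2

Sort by value density: SKU-147 28/4≈7, SKU-119 56/9≈6.22, SKU-145 28/10≈2.8, SKU-131 12/9≈1.33, SKU-136 34/30≈1.13.
Take all of SKU-147 (4 m, value 28) ; 52 m left.
Take all of SKU-119 (9 m, value 56) ; 43 m left.
SKU-145: take in full, 10 m for value 28 ; 33 left.
SKU-131: take in full, 9 m for value 12 ; 24 left.
Fill the last 24 m with part of SKU-136: 24/30 of it earns 27.2.
Total value = 151.2.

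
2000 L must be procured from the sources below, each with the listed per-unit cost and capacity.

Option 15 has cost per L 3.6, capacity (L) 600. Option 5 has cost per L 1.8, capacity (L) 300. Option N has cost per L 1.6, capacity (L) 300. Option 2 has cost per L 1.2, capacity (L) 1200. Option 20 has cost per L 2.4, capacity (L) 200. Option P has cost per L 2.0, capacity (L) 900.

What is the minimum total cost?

2860

Cheapest first:
Option 2 at 1.2: take all 1200 L — 800 still needed.
Option N at 1.6: take all 300 L — 500 still needed.
Take 300 from Option 5 at 1.8 — need 200 more.
Option P (2.0): take the remaining 200 — done.
Option 20, Option 15: unused.
Cost = 1200×1.2 + 300×1.6 + 300×1.8 + 200×2.0 = 2860.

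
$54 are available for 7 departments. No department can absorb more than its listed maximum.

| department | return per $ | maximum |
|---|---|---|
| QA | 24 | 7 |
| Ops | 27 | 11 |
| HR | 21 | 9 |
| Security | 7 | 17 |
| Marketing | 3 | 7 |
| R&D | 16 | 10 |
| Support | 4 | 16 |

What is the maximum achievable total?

Rank by return per $: Ops 27 > QA 24 > HR 21 > R&D 16 > Security 7 > Support 4 > Marketing 3.
Ops: +11 to 11 (cap) ; 43 left.
Give QA 7 to hit its cap of 7 ; 36 left.
HR takes 9 to reach its cap of 9 ; 27 left.
Give R&D 10 to hit its cap of 10 ; 17 left.
Give Security 17 to hit its cap of 17 ; 0 left.
Total = 24×7 + 27×11 + 21×9 + 7×17 + 16×10 = 933.

933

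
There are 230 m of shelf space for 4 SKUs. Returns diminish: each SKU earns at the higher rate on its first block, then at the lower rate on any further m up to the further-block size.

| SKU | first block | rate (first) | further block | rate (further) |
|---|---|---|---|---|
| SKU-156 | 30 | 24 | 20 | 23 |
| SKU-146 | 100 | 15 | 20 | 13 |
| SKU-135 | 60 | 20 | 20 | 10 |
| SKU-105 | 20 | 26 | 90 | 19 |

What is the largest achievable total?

4760

Order all 8 blocks by rate: SKU-105/tier1 26 > SKU-156/tier1 24 > SKU-156/tier2 23 > SKU-135/tier1 20 > SKU-105/tier2 19 > SKU-146/tier1 15 > SKU-146/tier2 13 > SKU-135/tier2 10.
SKU-105 tier1 at 26: fill all 20 → 210 left.
SKU-156 tier1 at 24: fill all 30 → 180 left.
Fill SKU-156 tier2 block (20 at 23) → 160 left.
SKU-135/tier1 (20): +60 → 100 left.
Fill SKU-105 tier2 block (90 at 19) → 10 left.
SKU-146/tier1: +10 of 100 at 15; pool empty.
Total = 26×20 + 24×30 + 23×20 + 20×60 + 19×90 + 15×10 = 4760.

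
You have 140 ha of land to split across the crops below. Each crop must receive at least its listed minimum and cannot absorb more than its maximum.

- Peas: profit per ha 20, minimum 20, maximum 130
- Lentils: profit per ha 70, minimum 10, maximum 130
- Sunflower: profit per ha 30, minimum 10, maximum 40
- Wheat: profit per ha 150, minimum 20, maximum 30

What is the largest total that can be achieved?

10800

Meeting every minimum uses 20+10+10+20 = 60 ha, leaving 80.
Order the crops by profit per ha: Wheat 150 > Lentils 70 > Sunflower 30 > Peas 20.
Wheat: +10 to 30 (cap) ; 70 left.
Lentils: +70 (room for 120) → 80. Pool exhausted.
Total = 20×20 + 70×80 + 30×10 + 150×30 = 10800.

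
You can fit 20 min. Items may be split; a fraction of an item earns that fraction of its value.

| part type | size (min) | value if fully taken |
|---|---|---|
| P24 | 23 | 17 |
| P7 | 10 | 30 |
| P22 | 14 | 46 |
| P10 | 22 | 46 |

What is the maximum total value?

Best value per unit of size first: P22 46/14≈3.29, P7 30/10≈3, P10 46/22≈2.09, P24 17/23≈0.739.
Take all of P22 (14 min, value 46) — 6 min left.
Fill the last 6 min with part of P7: 6/10 of it earns 18.
Total value = 64.

64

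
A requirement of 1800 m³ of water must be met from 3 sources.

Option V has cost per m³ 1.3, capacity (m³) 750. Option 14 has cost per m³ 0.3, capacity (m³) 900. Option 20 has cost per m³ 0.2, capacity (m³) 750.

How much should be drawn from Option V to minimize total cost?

150

Cheapest first:
Option 20 at 0.2: take all 750 m³ — 1050 still needed.
Option 14 at 0.3: take all 900 m³ — 150 still needed.
Option V at 1.3: take 150 of its 750 — requirement met.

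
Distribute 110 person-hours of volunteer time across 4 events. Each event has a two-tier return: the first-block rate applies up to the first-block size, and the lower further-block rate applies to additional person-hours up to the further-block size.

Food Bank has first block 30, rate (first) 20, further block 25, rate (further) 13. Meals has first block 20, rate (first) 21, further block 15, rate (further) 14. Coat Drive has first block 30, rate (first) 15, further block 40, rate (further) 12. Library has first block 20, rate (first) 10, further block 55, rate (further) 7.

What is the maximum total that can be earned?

Treat each block as its own option and order by rate: Meals/T1 21 > Food Bank/T1 20 > Coat Drive/T1 15 > Meals/T2 14 > Food Bank/T2 13 > Coat Drive/T2 12 > Library/T1 10 > Library/T2 7.
Meals T1 at 21: fill all 20 ; 90 left.
Food Bank T1 at 20: fill all 30 ; 60 left.
Fill Coat Drive T1 block (30 at 15) ; 30 left.
Meals T2 at 14: fill all 15 ; 15 left.
Food Bank T2 at 13: only 15 left, fill 15.
Total = 21×20 + 20×30 + 15×30 + 14×15 + 13×15 = 1875.

1875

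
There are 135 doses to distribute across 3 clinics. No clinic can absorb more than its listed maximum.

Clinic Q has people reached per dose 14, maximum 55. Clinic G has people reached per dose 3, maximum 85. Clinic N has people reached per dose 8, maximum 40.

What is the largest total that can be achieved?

1210

Highest people reached per dose first: Clinic Q 14 > Clinic N 8 > Clinic G 3.
Clinic Q: +55 to 55 (cap) — 80 left.
Clinic N takes 40 to reach its cap of 40 — 40 left.
Only 40 left; Clinic G takes them to reach 40.
Total = 14×55 + 3×40 + 8×40 = 1210.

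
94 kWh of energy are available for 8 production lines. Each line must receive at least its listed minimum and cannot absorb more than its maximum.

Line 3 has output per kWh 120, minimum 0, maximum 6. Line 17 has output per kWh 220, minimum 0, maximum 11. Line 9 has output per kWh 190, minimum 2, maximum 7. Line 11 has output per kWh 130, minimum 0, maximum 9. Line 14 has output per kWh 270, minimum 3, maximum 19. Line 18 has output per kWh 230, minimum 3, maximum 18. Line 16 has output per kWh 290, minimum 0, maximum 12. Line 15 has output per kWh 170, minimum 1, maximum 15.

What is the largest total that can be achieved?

Meeting every minimum uses 0+0+2+0+3+3+0+1 = 9 kWh, leaving 85.
Rank by output per kWh: Line 16 290 > Line 14 270 > Line 18 230 > Line 17 220 > Line 9 190 > Line 15 170 > Line 11 130 > Line 3 120.
Line 16: +12 to 12 (cap) ; 73 left.
Give Line 14 16 more to hit its cap of 19 ; 57 left.
Give Line 18 15 more to hit its cap of 18 ; 42 left.
Line 17 takes 11 more to reach its cap of 11 ; 31 left.
Line 9 takes 5 more to reach its cap of 7 ; 26 left.
Line 15 takes 14 more to reach its cap of 15 ; 12 left.
Give Line 11 9 more to hit its cap of 9 ; 3 left.
Line 3 has room for 6 more but only 3 remain, so it gets 3.
Total = 120×3 + 220×11 + 190×7 + 130×9 + 270×19 + 230×18 + 290×12 + 170×15 = 20580.

20580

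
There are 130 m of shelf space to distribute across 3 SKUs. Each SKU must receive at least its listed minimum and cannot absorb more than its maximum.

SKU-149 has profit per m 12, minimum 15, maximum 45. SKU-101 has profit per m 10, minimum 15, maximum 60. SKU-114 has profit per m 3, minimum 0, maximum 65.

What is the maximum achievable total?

1215

Meeting every minimum uses 15+15+0 = 30 m, leaving 100.
Rank by profit per m: SKU-149 12 > SKU-101 10 > SKU-114 3.
SKU-149 takes 30 more to reach its cap of 45 — 70 left.
SKU-101: +45 to 60 (cap) — 25 left.
Only 25 left; SKU-114 takes them to reach 25.
Total = 12×45 + 10×60 + 3×25 = 1215.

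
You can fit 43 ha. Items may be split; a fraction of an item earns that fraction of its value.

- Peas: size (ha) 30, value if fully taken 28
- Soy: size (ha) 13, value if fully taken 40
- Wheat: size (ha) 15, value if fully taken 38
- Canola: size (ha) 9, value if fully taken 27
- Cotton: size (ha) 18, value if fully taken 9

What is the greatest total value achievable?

110.6

Rank by value-to-size ratio: Soy 40/13≈3.08, Canola 27/9≈3, Wheat 38/15≈2.53, Peas 28/30≈0.933, Cotton 9/18≈0.5.
Soy: take in full, 13 ha for value 40 — 30 left.
Canola: take in full, 9 ha for value 27 — 21 left.
Take all of Wheat (15 ha, value 38) — 6 ha left.
6 ha left: a 6/30 share of Peas gives 28×6/30 = 5.6.
Total value = 110.6.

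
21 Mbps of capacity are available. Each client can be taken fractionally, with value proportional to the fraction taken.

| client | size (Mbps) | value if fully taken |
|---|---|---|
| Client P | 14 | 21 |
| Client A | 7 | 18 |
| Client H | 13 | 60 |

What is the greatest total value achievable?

Rank by value-to-size ratio: Client H 60/13≈4.62, Client A 18/7≈2.57, Client P 21/14≈1.5.
Take all of Client H (13 Mbps, value 60) ; 8 Mbps left.
All 7 Mbps of Client A fit (value 18) ; 1 remain.
Only 1 Mbps remain; take 1/14 of Client P for value 21×1/14 = 1.5.
Total value = 79.5.

79.5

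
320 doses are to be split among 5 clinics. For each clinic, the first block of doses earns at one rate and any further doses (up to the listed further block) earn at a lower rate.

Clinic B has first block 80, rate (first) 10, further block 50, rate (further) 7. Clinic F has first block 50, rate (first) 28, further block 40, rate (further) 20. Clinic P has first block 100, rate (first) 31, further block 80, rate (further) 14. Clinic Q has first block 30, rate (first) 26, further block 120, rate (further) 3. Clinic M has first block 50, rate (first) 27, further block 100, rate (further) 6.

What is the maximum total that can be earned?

Order all 10 blocks by rate: Clinic P/tier1 31 > Clinic F/tier1 28 > Clinic M/tier1 27 > Clinic Q/tier1 26 > Clinic F/tier2 20 > Clinic P/tier2 14 > Clinic B/tier1 10 > Clinic B/tier2 7 > Clinic M/tier2 6 > Clinic Q/tier2 3.
Clinic P tier1 at 31: fill all 100 — 220 left.
Fill Clinic F tier1 block (50 at 28) — 170 left.
Clinic M tier1 at 27: fill all 50 — 120 left.
Clinic Q/tier1 (26): +30 — 90 left.
Clinic F/tier2 (20): +40 — 50 left.
50 remain; put them into Clinic P tier2 at 14.
Total = 31×100 + 28×50 + 27×50 + 26×30 + 20×40 + 14×50 = 8130.

8130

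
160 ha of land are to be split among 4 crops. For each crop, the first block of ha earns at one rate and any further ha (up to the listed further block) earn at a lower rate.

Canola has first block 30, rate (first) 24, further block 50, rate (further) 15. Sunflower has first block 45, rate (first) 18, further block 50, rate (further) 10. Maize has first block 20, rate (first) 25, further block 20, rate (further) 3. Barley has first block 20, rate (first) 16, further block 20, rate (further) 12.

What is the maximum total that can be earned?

3025

Order all 8 blocks by rate: Maize/T1 25 > Canola/T1 24 > Sunflower/T1 18 > Barley/T1 16 > Canola/T2 15 > Barley/T2 12 > Sunflower/T2 10 > Maize/T2 3.
Fill Maize T1 block (20 at 25) ; 140 left.
Canola T1 at 24: fill all 30 ; 110 left.
Sunflower/T1 (18): +45 ; 65 left.
Fill Barley T1 block (20 at 16) ; 45 left.
Canola T2 at 15: only 45 left, fill 45.
Total = 25×20 + 24×30 + 18×45 + 16×20 + 15×45 = 3025.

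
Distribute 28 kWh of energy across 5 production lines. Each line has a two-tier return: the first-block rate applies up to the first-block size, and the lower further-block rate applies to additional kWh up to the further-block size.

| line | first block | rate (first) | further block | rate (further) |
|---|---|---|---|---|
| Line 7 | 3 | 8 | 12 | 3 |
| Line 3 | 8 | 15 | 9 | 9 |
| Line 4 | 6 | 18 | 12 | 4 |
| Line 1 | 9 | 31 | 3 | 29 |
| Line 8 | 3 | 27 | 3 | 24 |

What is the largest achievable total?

687

Order all 10 blocks by rate: Line 1/T1 31 > Line 1/T2 29 > Line 8/T1 27 > Line 8/T2 24 > Line 4/T1 18 > Line 3/T1 15 > Line 3/T2 9 > Line 7/T1 8 > Line 4/T2 4 > Line 7/T2 3.
Line 1/T1 (31): +9 → 19 left.
Fill Line 1 T2 block (3 at 29) → 16 left.
Line 8/T1 (27): +3 → 13 left.
Line 8/T2 (24): +3 → 10 left.
Fill Line 4 T1 block (6 at 18) → 4 left.
4 remain; put them into Line 3 T1 at 15.
Total = 31×9 + 29×3 + 27×3 + 24×3 + 18×6 + 15×4 = 687.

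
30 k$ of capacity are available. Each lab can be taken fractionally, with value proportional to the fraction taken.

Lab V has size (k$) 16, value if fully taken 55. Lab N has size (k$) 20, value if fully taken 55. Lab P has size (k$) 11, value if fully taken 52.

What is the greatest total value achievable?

Sort by value density: Lab P 52/11≈4.73, Lab V 55/16≈3.44, Lab N 55/20≈2.75.
All 11 k$ of Lab P fit (value 52) ; 19 remain.
Take all of Lab V (16 k$, value 55) ; 3 k$ left.
3 k$ left: a 3/20 share of Lab N gives 55×3/20 = 8.25.
Total value = 115.25.

115.25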